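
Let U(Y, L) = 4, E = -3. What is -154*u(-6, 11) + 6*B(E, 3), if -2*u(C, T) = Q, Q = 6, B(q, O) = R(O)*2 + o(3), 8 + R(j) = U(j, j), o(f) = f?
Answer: 432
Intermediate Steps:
R(j) = -4 (R(j) = -8 + 4 = -4)
B(q, O) = -5 (B(q, O) = -4*2 + 3 = -8 + 3 = -5)
u(C, T) = -3 (u(C, T) = -½*6 = -3)
-154*u(-6, 11) + 6*B(E, 3) = -154*(-3) + 6*(-5) = 462 - 30 = 432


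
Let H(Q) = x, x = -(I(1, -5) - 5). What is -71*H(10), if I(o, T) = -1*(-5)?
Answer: 0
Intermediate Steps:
I(o, T) = 5
x = 0 (x = -(5 - 5) = -1*0 = 0)
H(Q) = 0
-71*H(10) = -71*0 = 0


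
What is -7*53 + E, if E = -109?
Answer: -480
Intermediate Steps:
-7*53 + E = -7*53 - 109 = -371 - 109 = -480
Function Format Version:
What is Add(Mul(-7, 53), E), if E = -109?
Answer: -480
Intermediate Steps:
Add(Mul(-7, 53), E) = Add(Mul(-7, 53), -109) = Add(-371, -109) = -480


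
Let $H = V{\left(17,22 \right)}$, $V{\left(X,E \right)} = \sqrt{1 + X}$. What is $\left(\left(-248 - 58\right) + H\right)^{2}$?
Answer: $93654 - 1836 \sqrt{2} \approx 91058.0$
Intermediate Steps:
$H = 3 \sqrt{2}$ ($H = \sqrt{1 + 17} = \sqrt{18} = 3 \sqrt{2} \approx 4.2426$)
$\left(\left(-248 - 58\right) + H\right)^{2} = \left(\left(-248 - 58\right) + 3 \sqrt{2}\right)^{2} = \left(-306 + 3 \sqrt{2}\right)^{2}$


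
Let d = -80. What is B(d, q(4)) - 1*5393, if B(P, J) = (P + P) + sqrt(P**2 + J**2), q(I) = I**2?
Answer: -5553 + 16*sqrt(26) ≈ -5471.4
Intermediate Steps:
B(P, J) = sqrt(J**2 + P**2) + 2*P (B(P, J) = 2*P + sqrt(J**2 + P**2) = sqrt(J**2 + P**2) + 2*P)
B(d, q(4)) - 1*5393 = (sqrt((4**2)**2 + (-80)**2) + 2*(-80)) - 1*5393 = (sqrt(16**2 + 6400) - 160) - 5393 = (sqrt(256 + 6400) - 160) - 5393 = (sqrt(6656) - 160) - 5393 = (16*sqrt(26) - 160) - 5393 = (-160 + 16*sqrt(26)) - 5393 = -5553 + 16*sqrt(26)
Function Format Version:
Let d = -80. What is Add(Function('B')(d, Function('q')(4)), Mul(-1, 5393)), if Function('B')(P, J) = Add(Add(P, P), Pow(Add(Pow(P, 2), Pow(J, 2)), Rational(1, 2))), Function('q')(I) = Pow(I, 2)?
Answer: Add(-5553, Mul(16, Pow(26, Rational(1, 2)))) ≈ -5471.4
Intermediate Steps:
Function('B')(P, J) = Add(Pow(Add(Pow(J, 2), Pow(P, 2)), Rational(1, 2)), Mul(2, P)) (Function('B')(P, J) = Add(Mul(2, P), Pow(Add(Pow(J, 2), Pow(P, 2)), Rational(1, 2))) = Add(Pow(Add(Pow(J, 2), Pow(P, 2)), Rational(1, 2)), Mul(2, P)))
Add(Function('B')(d, Function('q')(4)), Mul(-1, 5393)) = Add(Add(Pow(Add(Pow(Pow(4, 2), 2), Pow(-80, 2)), Rational(1, 2)), Mul(2, -80)), Mul(-1, 5393)) = Add(Add(Pow(Add(Pow(16, 2), 6400), Rational(1, 2)), -160), -5393) = Add(Add(Pow(Add(256, 6400), Rational(1, 2)), -160), -5393) = Add(Add(Pow(6656, Rational(1, 2)), -160), -5393) = Add(Add(Mul(16, Pow(26, Rational(1, 2))), -160), -5393) = Add(Add(-160, Mul(16, Pow(26, Rational(1, 2)))), -5393) = Add(-5553, Mul(16, Pow(26, Rational(1, 2))))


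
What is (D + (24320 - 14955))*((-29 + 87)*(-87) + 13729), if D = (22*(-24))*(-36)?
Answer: 246362759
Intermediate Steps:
D = 19008 (D = -528*(-36) = 19008)
(D + (24320 - 14955))*((-29 + 87)*(-87) + 13729) = (19008 + (24320 - 14955))*((-29 + 87)*(-87) + 13729) = (19008 + 9365)*(58*(-87) + 13729) = 28373*(-5046 + 13729) = 28373*8683 = 246362759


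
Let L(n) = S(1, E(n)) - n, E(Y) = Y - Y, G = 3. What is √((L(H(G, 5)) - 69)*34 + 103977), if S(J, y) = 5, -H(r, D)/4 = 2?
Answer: √102073 ≈ 319.49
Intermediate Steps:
H(r, D) = -8 (H(r, D) = -4*2 = -8)
E(Y) = 0
L(n) = 5 - n
√((L(H(G, 5)) - 69)*34 + 103977) = √(((5 - 1*(-8)) - 69)*34 + 103977) = √(((5 + 8) - 69)*34 + 103977) = √((13 - 69)*34 + 103977) = √(-56*34 + 103977) = √(-1904 + 103977) = √102073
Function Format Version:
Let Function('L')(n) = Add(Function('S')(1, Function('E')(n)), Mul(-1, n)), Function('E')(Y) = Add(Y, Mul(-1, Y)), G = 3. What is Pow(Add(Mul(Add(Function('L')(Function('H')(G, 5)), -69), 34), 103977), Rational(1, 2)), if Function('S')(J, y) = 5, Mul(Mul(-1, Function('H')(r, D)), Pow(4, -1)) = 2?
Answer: Pow(102073, Rational(1, 2)) ≈ 319.49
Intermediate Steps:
Function('H')(r, D) = -8 (Function('H')(r, D) = Mul(-4, 2) = -8)
Function('E')(Y) = 0
Function('L')(n) = Add(5, Mul(-1, n))
Pow(Add(Mul(Add(Function('L')(Function('H')(G, 5)), -69), 34), 103977), Rational(1, 2)) = Pow(Add(Mul(Add(Add(5, Mul(-1, -8)), -69), 34), 103977), Rational(1, 2)) = Pow(Add(Mul(Add(Add(5, 8), -69), 34), 103977), Rational(1, 2)) = Pow(Add(Mul(Add(13, -69), 34), 103977), Rational(1, 2)) = Pow(Add(Mul(-56, 34), 103977), Rational(1, 2)) = Pow(Add(-1904, 103977), Rational(1, 2)) = Pow(102073, Rational(1, 2))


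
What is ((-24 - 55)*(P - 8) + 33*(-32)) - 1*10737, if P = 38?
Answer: -14163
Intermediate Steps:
((-24 - 55)*(P - 8) + 33*(-32)) - 1*10737 = ((-24 - 55)*(38 - 8) + 33*(-32)) - 1*10737 = (-79*30 - 1056) - 10737 = (-2370 - 1056) - 10737 = -3426 - 10737 = -14163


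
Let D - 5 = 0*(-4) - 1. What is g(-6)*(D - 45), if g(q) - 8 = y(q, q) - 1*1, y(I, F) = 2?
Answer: -369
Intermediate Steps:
D = 4 (D = 5 + (0*(-4) - 1) = 5 + (0 - 1) = 5 - 1 = 4)
g(q) = 9 (g(q) = 8 + (2 - 1*1) = 8 + (2 - 1) = 8 + 1 = 9)
g(-6)*(D - 45) = 9*(4 - 45) = 9*(-41) = -369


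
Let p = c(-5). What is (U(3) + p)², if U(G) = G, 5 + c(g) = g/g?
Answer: 1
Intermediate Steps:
c(g) = -4 (c(g) = -5 + g/g = -5 + 1 = -4)
p = -4
(U(3) + p)² = (3 - 4)² = (-1)² = 1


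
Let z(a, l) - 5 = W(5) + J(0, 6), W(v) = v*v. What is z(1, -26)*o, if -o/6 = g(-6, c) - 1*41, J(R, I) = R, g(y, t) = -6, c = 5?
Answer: 8460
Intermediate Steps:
W(v) = v²
z(a, l) = 30 (z(a, l) = 5 + (5² + 0) = 5 + (25 + 0) = 5 + 25 = 30)
o = 282 (o = -6*(-6 - 1*41) = -6*(-6 - 41) = -6*(-47) = 282)
z(1, -26)*o = 30*282 = 8460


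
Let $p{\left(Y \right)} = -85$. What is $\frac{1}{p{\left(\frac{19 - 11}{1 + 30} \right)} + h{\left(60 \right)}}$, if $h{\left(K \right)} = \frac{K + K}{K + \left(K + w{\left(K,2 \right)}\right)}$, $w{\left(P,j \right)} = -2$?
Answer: $- \frac{59}{4955} \approx -0.011907$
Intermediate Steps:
$h{\left(K \right)} = \frac{2 K}{-2 + 2 K}$ ($h{\left(K \right)} = \frac{K + K}{K + \left(K - 2\right)} = \frac{2 K}{K + \left(-2 + K\right)} = \frac{2 K}{-2 + 2 K}$)
$\frac{1}{p{\left(\frac{19 - 11}{1 + 30} \right)} + h{\left(60 \right)}} = \frac{1}{-85 + \frac{60}{-1 + 60}} = \frac{1}{-85 + \frac{60}{59}} = \frac{1}{- \frac{4955}{59}} = - \frac{59}{4955}$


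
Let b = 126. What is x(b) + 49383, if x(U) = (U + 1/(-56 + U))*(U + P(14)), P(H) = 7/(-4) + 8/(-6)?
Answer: 10898539/168 ≈ 64872.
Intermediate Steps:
P(H) = -37/12 (P(H) = 7*(-¼) + 8*(-⅙) = -7/4 - 4/3 = -37/12)
x(U) = (-37/12 + U)*(U + 1/(-56 + U)) (x(U) = (U + 1/(-56 + U))*(U - 37/12) = (U + 1/(-56 + U))*(-37/12 + U) = (-37/12 + U)*(U + 1/(-56 + U)))
x(b) + 49383 = (-37 - 709*126² + 12*126³ + 2084*126)/(12*(-56 + 126)) + 49383 = (1/12)*(-37 - 709*15876 + 12*2000376 + 262584)/70 + 49383 = (1/12)*(1/70)*(-37 - 11256084 + 24004512 + 262584) + 49383 = (1/12)*(1/70)*13010975 + 49383 = 2602195/168 + 49383 = 10898539/168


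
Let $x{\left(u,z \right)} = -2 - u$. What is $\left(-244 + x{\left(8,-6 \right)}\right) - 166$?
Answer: $-420$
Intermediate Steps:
$\left(-244 + x{\left(8,-6 \right)}\right) - 166 = \left(-244 - 10\right) - 166 = -254 - 166 = -420$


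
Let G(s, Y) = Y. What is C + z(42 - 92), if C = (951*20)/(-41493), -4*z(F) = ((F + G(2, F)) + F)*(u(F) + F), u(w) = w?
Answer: -51872590/13831 ≈ -3750.5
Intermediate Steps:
z(F) = -3*F²/2 (z(F) = -((F + F) + F)*(F + F)/4 = -(2*F + F)*2*F/4 = -3*F*2*F/4 = -3*F²/2)
C = -6340/13831 (C = 19020*(-1/41493) = -6340/13831 ≈ -0.45839)
C + z(42 - 92) = -6340/13831 - 3*(42 - 92)²/2 = -6340/13831 - 3/2*(-50)² = -6340/13831 - 3/2*2500 = -6340/13831 - 3750 = -51872590/13831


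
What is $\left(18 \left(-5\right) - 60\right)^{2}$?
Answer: $22500$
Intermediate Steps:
$\left(18 \left(-5\right) - 60\right)^{2} = \left(-90 - 60\right)^{2} = \left(-150\right)^{2} = 22500$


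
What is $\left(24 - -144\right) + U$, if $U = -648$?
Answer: $-480$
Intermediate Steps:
$\left(24 - -144\right) + U = \left(24 - -144\right) - 648 = \left(24 + 144\right) - 648 = 168 - 648 = -480$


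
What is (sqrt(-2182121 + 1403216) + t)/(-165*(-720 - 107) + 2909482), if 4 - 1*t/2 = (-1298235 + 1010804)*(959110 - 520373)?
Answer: 252213229302/3045937 + 3*I*sqrt(86545)/3045937 ≈ 82803.0 + 0.00028975*I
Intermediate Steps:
t = 252213229302 (t = 8 - 2*(-1298235 + 1010804)*(959110 - 520373) = 8 - (-574862)*438737 = 8 - 2*(-126106614647) = 8 + 252213229294 = 252213229302)
(sqrt(-2182121 + 1403216) + t)/(-165*(-720 - 107) + 2909482) = (sqrt(-2182121 + 1403216) + 252213229302)/(-165*(-720 - 107) + 2909482) = (sqrt(-778905) + 252213229302)/(-165*(-827) + 2909482) = (3*I*sqrt(86545) + 252213229302)/(136455 + 2909482) = (252213229302 + 3*I*sqrt(86545))/3045937 = (252213229302 + 3*I*sqrt(86545))*(1/3045937) = 252213229302/3045937 + 3*I*sqrt(86545)/3045937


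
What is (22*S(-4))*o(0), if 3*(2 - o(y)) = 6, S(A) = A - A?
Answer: 0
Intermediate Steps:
S(A) = 0
o(y) = 0 (o(y) = 2 - 1/3*6 = 2 - 2 = 0)
(22*S(-4))*o(0) = (22*0)*0 = 0*0 = 0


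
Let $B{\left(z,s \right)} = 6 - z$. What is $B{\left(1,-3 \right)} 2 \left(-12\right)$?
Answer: $-120$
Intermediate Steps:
$B{\left(1,-3 \right)} 2 \left(-12\right) = \left(6 - 1\right) 2 \left(-12\right) = 5 \cdot 2 \left(-12\right) = 10 \left(-12\right) = -120$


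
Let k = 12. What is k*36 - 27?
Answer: 405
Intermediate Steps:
k*36 - 27 = 12*36 - 27 = 432 - 27 = 405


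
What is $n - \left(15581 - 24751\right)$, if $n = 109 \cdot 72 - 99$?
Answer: $16919$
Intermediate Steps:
$n = 7749$ ($n = 7848 - 99 = 7749$)
$n - \left(15581 - 24751\right) = 7749 - \left(15581 - 24751\right) = 7749 - -9170 = 7749 + 9170 = 16919$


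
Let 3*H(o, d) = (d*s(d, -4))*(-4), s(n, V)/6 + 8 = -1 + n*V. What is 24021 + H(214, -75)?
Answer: 198621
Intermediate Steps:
s(n, V) = -54 + 6*V*n (s(n, V) = -48 + 6*(-1 + n*V) = -48 + 6*(-1 + V*n) = -48 + (-6 + 6*V*n) = -54 + 6*V*n)
H(o, d) = -4*d*(-54 - 24*d)/3 (H(o, d) = ((d*(-54 + 6*(-4)*d))*(-4))/3 = ((d*(-54 - 24*d))*(-4))/3 = (-4*d*(-54 - 24*d))/3 = -4*d*(-54 - 24*d)/3)
24021 + H(214, -75) = 24021 + 8*(-75)*(9 + 4*(-75)) = 24021 + 8*(-75)*(9 - 300) = 24021 + 8*(-75)*(-291) = 24021 + 174600 = 198621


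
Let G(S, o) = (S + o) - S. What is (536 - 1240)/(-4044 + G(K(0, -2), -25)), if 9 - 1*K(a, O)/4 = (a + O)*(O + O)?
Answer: 704/4069 ≈ 0.17302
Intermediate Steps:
K(a, O) = 36 - 8*O*(O + a) (K(a, O) = 36 - 4*(a + O)*(O + O) = 36 - 4*(O + a)*2*O = 36 - 8*O*(O + a))
G(S, o) = o
(536 - 1240)/(-4044 + G(K(0, -2), -25)) = (536 - 1240)/(-4044 - 25) = -704/(-4069) = -704*(-1/4069) = 704/4069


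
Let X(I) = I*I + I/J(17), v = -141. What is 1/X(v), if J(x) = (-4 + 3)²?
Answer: 1/19740 ≈ 5.0659e-5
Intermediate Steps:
J(x) = 1 (J(x) = (-1)² = 1)
X(I) = I + I² (X(I) = I*I + I/1 = I² + I*1 = I² + I = I + I²)
1/X(v) = 1/(-141*(1 - 141)) = 1/(-141*(-140)) = 1/19740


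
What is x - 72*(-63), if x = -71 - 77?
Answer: 4388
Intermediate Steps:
x = -148
x - 72*(-63) = -148 - 72*(-63) = -148 + 4536 = 4388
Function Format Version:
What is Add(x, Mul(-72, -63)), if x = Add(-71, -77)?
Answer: 4388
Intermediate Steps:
x = -148
Add(x, Mul(-72, -63)) = Add(-148, Mul(-72, -63)) = Add(-148, 4536) = 4388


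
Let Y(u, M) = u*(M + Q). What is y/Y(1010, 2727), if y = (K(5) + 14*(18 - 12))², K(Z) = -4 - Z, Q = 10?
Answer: 1125/552874 ≈ 0.0020348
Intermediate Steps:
y = 5625 (y = ((-4 - 1*5) + 14*(18 - 12))² = ((-4 - 5) + 14*6)² = (-9 + 84)² = 75² = 5625)
Y(u, M) = u*(10 + M) (Y(u, M) = u*(M + 10) = u*(10 + M))
y/Y(1010, 2727) = 5625/((1010*(10 + 2727))) = 5625/((1010*2737)) = 5625/2764370 = 5625*(1/2764370) = 1125/552874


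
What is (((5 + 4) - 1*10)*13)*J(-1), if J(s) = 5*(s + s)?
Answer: 130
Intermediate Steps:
J(s) = 10*s (J(s) = 5*(2*s) = 10*s)
(((5 + 4) - 1*10)*13)*J(-1) = (((5 + 4) - 1*10)*13)*(10*(-1)) = ((9 - 10)*13)*(-10) = -1*13*(-10) = -13*(-10) = 130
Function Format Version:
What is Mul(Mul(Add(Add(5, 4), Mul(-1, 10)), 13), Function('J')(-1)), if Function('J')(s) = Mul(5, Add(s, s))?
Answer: 130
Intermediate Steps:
Function('J')(s) = Mul(10, s) (Function('J')(s) = Mul(5, Mul(2, s)) = Mul(10, s))
Mul(Mul(Add(Add(5, 4), Mul(-1, 10)), 13), Function('J')(-1)) = Mul(Mul(Add(Add(5, 4), Mul(-1, 10)), 13), Mul(10, -1)) = Mul(Mul(Add(9, -10), 13), -10) = Mul(Mul(-1, 13), -10) = Mul(-13, -10) = 130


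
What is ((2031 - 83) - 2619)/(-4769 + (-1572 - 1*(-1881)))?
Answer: 671/4460 ≈ 0.15045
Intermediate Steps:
((2031 - 83) - 2619)/(-4769 + (-1572 - 1*(-1881))) = (1948 - 2619)/(-4769 + (-1572 + 1881)) = -671/(-4769 + 309) = -671/(-4460) = -671*(-1/4460) = 671/4460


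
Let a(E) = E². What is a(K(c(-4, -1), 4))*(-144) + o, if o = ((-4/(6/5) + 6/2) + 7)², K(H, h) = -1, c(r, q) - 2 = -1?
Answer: -896/9 ≈ -99.556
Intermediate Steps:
c(r, q) = 1 (c(r, q) = 2 - 1 = 1)
o = 400/9 (o = ((-4/(6*(⅕)) + 6*(½)) + 7)² = ((-4/6/5 + 3) + 7)² = ((-4*⅚ + 3) + 7)² = ((-10/3 + 3) + 7)² = (-⅓ + 7)² = (20/3)² = 400/9 ≈ 44.444)
a(K(c(-4, -1), 4))*(-144) + o = (-1)²*(-144) + 400/9 = 1*(-144) + 400/9 = -144 + 400/9 = -896/9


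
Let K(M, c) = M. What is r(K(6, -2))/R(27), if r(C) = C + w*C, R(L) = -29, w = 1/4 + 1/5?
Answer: -3/10 ≈ -0.30000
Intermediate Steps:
w = 9/20 (w = 1*(¼) + 1*(⅕) = ¼ + ⅕ = 9/20 ≈ 0.45000)
r(C) = 29*C/20 (r(C) = C + 9*C/20 = 29*C/20)
r(K(6, -2))/R(27) = ((29/20)*6)/(-29) = (87/10)*(-1/29) = -3/10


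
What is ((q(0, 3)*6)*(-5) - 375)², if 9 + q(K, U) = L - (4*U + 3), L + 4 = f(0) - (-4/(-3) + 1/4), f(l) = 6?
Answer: 442225/4 ≈ 1.1056e+5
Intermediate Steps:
L = 5/12 (L = -4 + (6 - (-4/(-3) + 1/4)) = -4 + (6 - (-4*(-⅓) + 1*(¼))) = -4 + (6 - (4/3 + ¼)) = -4 + (6 - 1*19/12) = -4 + (6 - 19/12) = -4 + 53/12 = 5/12 ≈ 0.41667)
q(K, U) = -139/12 - 4*U (q(K, U) = -9 + (5/12 - (4*U + 3)) = -9 + (5/12 - (3 + 4*U)) = -9 + (5/12 + (-3 - 4*U)) = -9 + (-31/12 - 4*U) = -139/12 - 4*U)
((q(0, 3)*6)*(-5) - 375)² = (((-139/12 - 4*3)*6)*(-5) - 375)² = (((-139/12 - 12)*6)*(-5) - 375)² = (-283/12*6*(-5) - 375)² = (-283/2*(-5) - 375)² = (1415/2 - 375)² = (665/2)² = 442225/4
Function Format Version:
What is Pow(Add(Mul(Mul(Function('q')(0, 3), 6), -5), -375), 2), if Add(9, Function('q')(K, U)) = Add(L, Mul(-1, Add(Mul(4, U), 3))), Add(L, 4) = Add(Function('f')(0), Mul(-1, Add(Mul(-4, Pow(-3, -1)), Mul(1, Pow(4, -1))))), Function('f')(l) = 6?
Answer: Rational(442225, 4) ≈ 1.1056e+5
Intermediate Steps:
L = Rational(5, 12) (L = Add(-4, Add(6, Mul(-1, Add(Mul(-4, Pow(-3, -1)), Mul(1, Pow(4, -1)))))) = Add(-4, Add(6, Mul(-1, Add(Mul(-4, Rational(-1, 3)), Mul(1, Rational(1, 4)))))) = Add(-4, Add(6, Mul(-1, Add(Rational(4, 3), Rational(1, 4))))) = Add(-4, Add(6, Mul(-1, Rational(19, 12)))) = Add(-4, Add(6, Rational(-19, 12))) = Add(-4, Rational(53, 12)) = Rational(5, 12) ≈ 0.41667)
Function('q')(K, U) = Add(Rational(-139, 12), Mul(-4, U)) (Function('q')(K, U) = Add(-9, Add(Rational(5, 12), Mul(-1, Add(Mul(4, U), 3)))) = Add(-9, Add(Rational(5, 12), Mul(-1, Add(3, Mul(4, U))))) = Add(-9, Add(Rational(5, 12), Add(-3, Mul(-4, U)))) = Add(-9, Add(Rational(-31, 12), Mul(-4, U))) = Add(Rational(-139, 12), Mul(-4, U)))
Pow(Add(Mul(Mul(Function('q')(0, 3), 6), -5), -375), 2) = Pow(Add(Mul(Mul(Add(Rational(-139, 12), Mul(-4, 3)), 6), -5), -375), 2) = Pow(Add(Mul(Mul(Add(Rational(-139, 12), -12), 6), -5), -375), 2) = Pow(Add(Mul(Mul(Rational(-283, 12), 6), -5), -375), 2) = Pow(Add(Mul(Rational(-283, 2), -5), -375), 2) = Pow(Add(Rational(1415, 2), -375), 2) = Pow(Rational(665, 2), 2) = Rational(442225, 4)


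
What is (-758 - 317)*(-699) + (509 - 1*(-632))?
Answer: 752566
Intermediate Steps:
(-758 - 317)*(-699) + (509 - 1*(-632)) = -1075*(-699) + (509 + 632) = 751425 + 1141 = 752566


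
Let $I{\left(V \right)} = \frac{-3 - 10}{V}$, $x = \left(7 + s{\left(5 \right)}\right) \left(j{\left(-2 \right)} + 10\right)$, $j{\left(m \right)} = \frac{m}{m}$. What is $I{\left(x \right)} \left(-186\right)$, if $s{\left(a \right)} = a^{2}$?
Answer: $\frac{1209}{176} \approx 6.8693$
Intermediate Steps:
$j{\left(m \right)} = 1$
$x = 352$ ($x = \left(7 + 5^{2}\right) \left(1 + 10\right) = \left(7 + 25\right) 11 = 32 \cdot 11 = 352$)
$I{\left(V \right)} = - \frac{13}{V}$ ($I{\left(V \right)} = \frac{-3 - 10}{V} = - \frac{13}{V}$)
$I{\left(x \right)} \left(-186\right) = - \frac{13}{352} \left(-186\right) = \left(-13\right) \frac{1}{352} \left(-186\right) = \left(- \frac{13}{352}\right) \left(-186\right) = \frac{1209}{176}$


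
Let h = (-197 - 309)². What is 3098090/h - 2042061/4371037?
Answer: 591773858597/50870128606 ≈ 11.633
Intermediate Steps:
h = 256036 (h = (-506)² = 256036)
3098090/h - 2042061/4371037 = 3098090/256036 - 2042061/4371037 = 3098090*(1/256036) - 2042061*1/4371037 = 1549045/128018 - 2042061/4371037 = 591773858597/50870128606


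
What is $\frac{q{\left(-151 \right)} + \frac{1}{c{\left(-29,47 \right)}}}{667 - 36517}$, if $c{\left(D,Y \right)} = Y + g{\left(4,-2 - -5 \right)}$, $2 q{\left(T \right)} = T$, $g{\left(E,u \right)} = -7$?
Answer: $\frac{3019}{1434000} \approx 0.0021053$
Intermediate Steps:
$q{\left(T \right)} = \frac{T}{2}$
$c{\left(D,Y \right)} = -7 + Y$ ($c{\left(D,Y \right)} = Y - 7 = -7 + Y$)
$\frac{q{\left(-151 \right)} + \frac{1}{c{\left(-29,47 \right)}}}{667 - 36517} = \frac{\frac{1}{2} \left(-151\right) + \frac{1}{-7 + 47}}{667 - 36517} = \frac{- \frac{151}{2} + \frac{1}{40}}{-35850} = \left(- \frac{151}{2} + \frac{1}{40}\right) \left(- \frac{1}{35850}\right) = \left(- \frac{3019}{40}\right) \left(- \frac{1}{35850}\right) = \frac{3019}{1434000}$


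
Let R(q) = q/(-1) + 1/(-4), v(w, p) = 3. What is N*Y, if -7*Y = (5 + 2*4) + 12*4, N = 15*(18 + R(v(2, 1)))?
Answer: -53985/28 ≈ -1928.0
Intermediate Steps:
R(q) = -1/4 - q (R(q) = q*(-1) + 1*(-1/4) = -q - 1/4 = -1/4 - q)
N = 885/4 (N = 15*(18 + (-1/4 - 1*3)) = 15*(18 + (-1/4 - 3)) = 15*(18 - 13/4) = 15*(59/4) = 885/4 ≈ 221.25)
Y = -61/7 (Y = -((5 + 2*4) + 12*4)/7 = -((5 + 8) + 48)/7 = -(13 + 48)/7 = -1/7*61 = -61/7 ≈ -8.7143)
N*Y = (885/4)*(-61/7) = -53985/28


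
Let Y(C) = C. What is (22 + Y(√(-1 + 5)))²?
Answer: 576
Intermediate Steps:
(22 + Y(√(-1 + 5)))² = (22 + √(-1 + 5))² = (22 + √4)² = (22 + 2)² = 24² = 576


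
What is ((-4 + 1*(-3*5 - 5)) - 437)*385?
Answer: -177485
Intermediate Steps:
((-4 + 1*(-3*5 - 5)) - 437)*385 = ((-4 + 1*(-15 - 5)) - 437)*385 = ((-4 + 1*(-20)) - 437)*385 = ((-4 - 20) - 437)*385 = (-24 - 437)*385 = -461*385 = -177485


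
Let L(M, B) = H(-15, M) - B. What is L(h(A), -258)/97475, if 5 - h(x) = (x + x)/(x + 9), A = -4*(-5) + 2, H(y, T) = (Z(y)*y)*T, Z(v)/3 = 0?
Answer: 258/97475 ≈ 0.0026468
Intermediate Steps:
Z(v) = 0 (Z(v) = 3*0 = 0)
H(y, T) = 0 (H(y, T) = (0*y)*T = 0*T = 0)
A = 22 (A = 20 + 2 = 22)
h(x) = 5 - 2*x/(9 + x) (h(x) = 5 - (x + x)/(x + 9) = 5 - 2*x/(9 + x))
L(M, B) = -B (L(M, B) = 0 - B = -B)
L(h(A), -258)/97475 = -1*(-258)/97475 = 258*(1/97475) = 258/97475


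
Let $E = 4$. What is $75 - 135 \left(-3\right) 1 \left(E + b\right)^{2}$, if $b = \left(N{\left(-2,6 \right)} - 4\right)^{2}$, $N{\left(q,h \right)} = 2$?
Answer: $25995$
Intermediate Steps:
$b = 4$ ($b = \left(2 - 4\right)^{2} = \left(-2\right)^{2} = 4$)
$75 - 135 \left(-3\right) 1 \left(E + b\right)^{2} = 75 - 135 \left(-3\right) 1 \left(4 + 4\right)^{2} = 75 - 135 \left(- 3 \cdot 8^{2}\right) = 75 - 135 \left(\left(-3\right) 64\right) = 75 - -25920 = 75 + 25920 = 25995$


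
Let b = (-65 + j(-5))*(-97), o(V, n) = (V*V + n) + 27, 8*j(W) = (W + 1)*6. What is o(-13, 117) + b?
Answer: 6909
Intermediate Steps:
j(W) = 3/4 + 3*W/4 (j(W) = ((W + 1)*6)/8 = ((1 + W)*6)/8 = (6 + 6*W)/8 = 3/4 + 3*W/4)
o(V, n) = 27 + n + V**2 (o(V, n) = (V**2 + n) + 27 = (n + V**2) + 27 = 27 + n + V**2)
b = 6596 (b = (-65 + (3/4 + (3/4)*(-5)))*(-97) = (-65 + (3/4 - 15/4))*(-97) = (-65 - 3)*(-97) = -68*(-97) = 6596)
o(-13, 117) + b = (27 + 117 + (-13)**2) + 6596 = (27 + 117 + 169) + 6596 = 313 + 6596 = 6909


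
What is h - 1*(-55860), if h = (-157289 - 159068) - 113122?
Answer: -373619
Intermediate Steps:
h = -429479 (h = -316357 - 113122 = -429479)
h - 1*(-55860) = -429479 - 1*(-55860) = -429479 + 55860 = -373619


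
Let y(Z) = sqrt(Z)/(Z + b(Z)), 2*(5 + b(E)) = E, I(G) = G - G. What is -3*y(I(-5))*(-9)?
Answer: 0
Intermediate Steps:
I(G) = 0
b(E) = -5 + E/2
y(Z) = sqrt(Z)/(-5 + 3*Z/2) (y(Z) = sqrt(Z)/(Z + (-5 + Z/2)) = sqrt(Z)/(-5 + 3*Z/2))
-3*y(I(-5))*(-9) = -6*sqrt(0)/(-10 + 3*0)*(-9) = -6*0/(-10 + 0)*(-9) = -6*0/(-10)*(-9) = -6*0*(-1)/10*(-9) = -3*0*(-9) = 0*(-9) = 0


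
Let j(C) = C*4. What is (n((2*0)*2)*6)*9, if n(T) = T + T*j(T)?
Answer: 0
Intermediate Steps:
j(C) = 4*C
n(T) = T + 4*T² (n(T) = T + T*(4*T) = T + 4*T²)
(n((2*0)*2)*6)*9 = ((((2*0)*2)*(1 + 4*((2*0)*2)))*6)*9 = (((0*2)*(1 + 4*(0*2)))*6)*9 = ((0*(1 + 4*0))*6)*9 = ((0*(1 + 0))*6)*9 = ((0*1)*6)*9 = (0*6)*9 = 0*9 = 0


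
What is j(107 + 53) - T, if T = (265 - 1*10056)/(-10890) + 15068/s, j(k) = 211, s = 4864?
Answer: 1370592077/6621120 ≈ 207.00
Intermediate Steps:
T = 26464243/6621120 (T = (265 - 1*10056)/(-10890) + 15068/4864 = (265 - 10056)*(-1/10890) + 15068*(1/4864) = -9791*(-1/10890) + 3767/1216 = 9791/10890 + 3767/1216 = 26464243/6621120 ≈ 3.9969)
j(107 + 53) - T = 211 - 1*26464243/6621120 = 211 - 26464243/6621120 = 1370592077/6621120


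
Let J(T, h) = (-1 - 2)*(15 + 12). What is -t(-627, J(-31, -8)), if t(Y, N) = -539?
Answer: 539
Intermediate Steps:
J(T, h) = -81 (J(T, h) = -3*27 = -81)
-t(-627, J(-31, -8)) = -1*(-539) = 539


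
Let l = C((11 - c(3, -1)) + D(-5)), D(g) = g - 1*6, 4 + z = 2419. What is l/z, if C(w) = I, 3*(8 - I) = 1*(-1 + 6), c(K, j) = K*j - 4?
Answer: 19/7245 ≈ 0.0026225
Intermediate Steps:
z = 2415 (z = -4 + 2419 = 2415)
c(K, j) = -4 + K*j
I = 19/3 (I = 8 - (-1 + 6)/3 = 8 - 5/3 = 19/3 ≈ 6.3333)
D(g) = -6 + g (D(g) = g - 6 = -6 + g)
C(w) = 19/3
l = 19/3 ≈ 6.3333
l/z = (19/3)/2415 = (19/3)*(1/2415) = 19/7245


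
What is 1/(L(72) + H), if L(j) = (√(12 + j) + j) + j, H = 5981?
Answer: 875/5359363 - 2*√21/37515541 ≈ 0.00016302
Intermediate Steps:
L(j) = √(12 + j) + 2*j (L(j) = (j + √(12 + j)) + j = √(12 + j) + 2*j)
1/(L(72) + H) = 1/((√(12 + 72) + 2*72) + 5981) = 1/((√84 + 144) + 5981) = 1/((2*√21 + 144) + 5981) = 1/((144 + 2*√21) + 5981) = 1/(6125 + 2*√21)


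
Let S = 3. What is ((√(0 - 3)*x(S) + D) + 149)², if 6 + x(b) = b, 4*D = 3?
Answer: 358369/16 - 1797*I*√3/2 ≈ 22398.0 - 1556.2*I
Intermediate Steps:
D = ¾ (D = (¼)*3 = ¾ ≈ 0.75000)
x(b) = -6 + b
((√(0 - 3)*x(S) + D) + 149)² = ((√(0 - 3)*(-6 + 3) + ¾) + 149)² = ((√(-3)*(-3) + ¾) + 149)² = (((I*√3)*(-3) + ¾) + 149)² = ((-3*I*√3 + ¾) + 149)² = ((¾ - 3*I*√3) + 149)² = (599/4 - 3*I*√3)²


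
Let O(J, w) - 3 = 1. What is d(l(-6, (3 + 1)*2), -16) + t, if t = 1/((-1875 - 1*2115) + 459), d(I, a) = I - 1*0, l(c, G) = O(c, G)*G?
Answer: 112991/3531 ≈ 32.000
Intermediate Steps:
O(J, w) = 4 (O(J, w) = 3 + 1 = 4)
l(c, G) = 4*G
d(I, a) = I (d(I, a) = I + 0 = I)
t = -1/3531 (t = 1/((-1875 - 2115) + 459) = 1/(-3990 + 459) = 1/(-3531) = -1/3531 ≈ -0.00028321)
d(l(-6, (3 + 1)*2), -16) + t = 4*((3 + 1)*2) - 1/3531 = 4*(4*2) - 1/3531 = 4*8 - 1/3531 = 32 - 1/3531 = 112991/3531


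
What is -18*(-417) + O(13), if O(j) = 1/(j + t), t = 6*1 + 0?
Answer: 142615/19 ≈ 7506.1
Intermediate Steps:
t = 6 (t = 6 + 0 = 6)
O(j) = 1/(6 + j) (O(j) = 1/(j + 6) = 1/(6 + j))
-18*(-417) + O(13) = -18*(-417) + 1/(6 + 13) = 7506 + 1/19 = 142615/19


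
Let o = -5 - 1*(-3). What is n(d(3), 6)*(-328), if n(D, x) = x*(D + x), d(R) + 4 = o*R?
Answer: 7872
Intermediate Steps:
o = -2 (o = -5 + 3 = -2)
d(R) = -4 - 2*R
n(d(3), 6)*(-328) = (6*((-4 - 2*3) + 6))*(-328) = (6*((-4 - 6) + 6))*(-328) = (6*(-10 + 6))*(-328) = (6*(-4))*(-328) = -24*(-328) = 7872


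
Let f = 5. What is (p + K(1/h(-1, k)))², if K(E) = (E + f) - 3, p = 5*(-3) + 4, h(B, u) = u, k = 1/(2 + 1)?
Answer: 36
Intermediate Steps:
k = ⅓ (k = 1/3 = ⅓ ≈ 0.33333)
p = -11 (p = -15 + 4 = -11)
K(E) = 2 + E (K(E) = (E + 5) - 3 = (5 + E) - 3 = 2 + E)
(p + K(1/h(-1, k)))² = (-11 + (2 + 1/(⅓)))² = (-11 + (2 + 3))² = (-11 + 5)² = (-6)² = 36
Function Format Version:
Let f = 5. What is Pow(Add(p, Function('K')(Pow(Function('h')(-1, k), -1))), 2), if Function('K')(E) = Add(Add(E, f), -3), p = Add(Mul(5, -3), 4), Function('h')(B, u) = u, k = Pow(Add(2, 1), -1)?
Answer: 36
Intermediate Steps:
k = Rational(1, 3) (k = Pow(3, -1) = Rational(1, 3) ≈ 0.33333)
p = -11 (p = Add(-15, 4) = -11)
Function('K')(E) = Add(2, E) (Function('K')(E) = Add(Add(E, 5), -3) = Add(Add(5, E), -3) = Add(2, E))
Pow(Add(p, Function('K')(Pow(Function('h')(-1, k), -1))), 2) = Pow(Add(-11, Add(2, Pow(Rational(1, 3), -1))), 2) = Pow(Add(-11, Add(2, 3)), 2) = Pow(Add(-11, 5), 2) = Pow(-6, 2) = 36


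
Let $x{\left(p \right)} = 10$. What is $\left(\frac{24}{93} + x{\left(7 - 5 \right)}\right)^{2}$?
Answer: $\frac{101124}{961} \approx 105.23$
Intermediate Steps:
$\left(\frac{24}{93} + x{\left(7 - 5 \right)}\right)^{2} = \left(\frac{24}{93} + 10\right)^{2} = \left(24 \cdot \frac{1}{93} + 10\right)^{2} = \left(\frac{8}{31} + 10\right)^{2} = \left(\frac{318}{31}\right)^{2} = \frac{101124}{961}$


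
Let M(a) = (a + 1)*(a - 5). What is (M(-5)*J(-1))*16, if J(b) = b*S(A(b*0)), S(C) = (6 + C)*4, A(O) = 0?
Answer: -15360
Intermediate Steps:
S(C) = 24 + 4*C
J(b) = 24*b (J(b) = b*(24 + 4*0) = b*(24 + 0) = b*24 = 24*b)
M(a) = (1 + a)*(-5 + a)
(M(-5)*J(-1))*16 = ((-5 + (-5)² - 4*(-5))*(24*(-1)))*16 = ((-5 + 25 + 20)*(-24))*16 = (40*(-24))*16 = -960*16 = -15360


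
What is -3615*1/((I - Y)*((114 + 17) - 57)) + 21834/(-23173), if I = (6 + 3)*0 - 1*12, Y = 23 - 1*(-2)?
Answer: 23988903/63447674 ≈ 0.37809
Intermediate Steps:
Y = 25 (Y = 23 + 2 = 25)
I = -12 (I = 9*0 - 12 = 0 - 12 = -12)
-3615*1/((I - Y)*((114 + 17) - 57)) + 21834/(-23173) = -3615*1/((-12 - 1*25)*((114 + 17) - 57)) + 21834/(-23173) = -3615*1/((-12 - 25)*(131 - 57)) + 21834*(-1/23173) = -3615/((-37*74)) - 21834/23173 = -3615/(-2738) - 21834/23173 = -3615*(-1/2738) - 21834/23173 = 3615/2738 - 21834/23173 = 23988903/63447674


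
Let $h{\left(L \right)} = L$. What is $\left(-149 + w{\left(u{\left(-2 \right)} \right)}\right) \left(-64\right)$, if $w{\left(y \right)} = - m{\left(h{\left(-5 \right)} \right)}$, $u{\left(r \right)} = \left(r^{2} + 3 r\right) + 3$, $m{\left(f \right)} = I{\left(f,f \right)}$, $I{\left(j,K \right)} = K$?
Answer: $9216$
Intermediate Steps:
$m{\left(f \right)} = f$
$u{\left(r \right)} = 3 + r^{2} + 3 r$
$w{\left(y \right)} = 5$ ($w{\left(y \right)} = \left(-1\right) \left(-5\right) = 5$)
$\left(-149 + w{\left(u{\left(-2 \right)} \right)}\right) \left(-64\right) = \left(-149 + 5\right) \left(-64\right) = \left(-144\right) \left(-64\right) = 9216$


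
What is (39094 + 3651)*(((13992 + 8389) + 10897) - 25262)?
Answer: 342643920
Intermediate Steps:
(39094 + 3651)*(((13992 + 8389) + 10897) - 25262) = 42745*((22381 + 10897) - 25262) = 42745*(33278 - 25262) = 42745*8016 = 342643920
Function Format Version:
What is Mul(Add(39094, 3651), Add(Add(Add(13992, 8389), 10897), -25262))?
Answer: 342643920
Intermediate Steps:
Mul(Add(39094, 3651), Add(Add(Add(13992, 8389), 10897), -25262)) = Mul(42745, Add(Add(22381, 10897), -25262)) = Mul(42745, Add(33278, -25262)) = Mul(42745, 8016) = 342643920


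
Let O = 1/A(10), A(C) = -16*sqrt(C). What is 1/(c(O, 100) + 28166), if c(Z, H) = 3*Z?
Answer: 72104960/2030908303351 + 48*sqrt(10)/2030908303351 ≈ 3.5504e-5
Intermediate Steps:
O = -sqrt(10)/160 (O = 1/(-16*sqrt(10)) = -sqrt(10)/160 ≈ -0.019764)
1/(c(O, 100) + 28166) = 1/(3*(-sqrt(10)/160) + 28166) = 1/(-3*sqrt(10)/160 + 28166) = 1/(28166 - 3*sqrt(10)/160)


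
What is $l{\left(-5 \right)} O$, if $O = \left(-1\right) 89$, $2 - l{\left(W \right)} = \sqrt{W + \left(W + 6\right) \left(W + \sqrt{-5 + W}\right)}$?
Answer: $-178 + 89 \sqrt{-10 + i \sqrt{10}} \approx -134.03 + 284.86 i$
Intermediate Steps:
$l{\left(W \right)} = 2 - \sqrt{W + \left(6 + W\right) \left(W + \sqrt{-5 + W}\right)}$ ($l{\left(W \right)} = 2 - \sqrt{W + \left(W + 6\right) \left(W + \sqrt{-5 + W}\right)} = 2 - \sqrt{W + \left(6 + W\right) \left(W + \sqrt{-5 + W}\right)}$)
$O = -89$
$l{\left(-5 \right)} O = \left(2 - \sqrt{\left(-5\right)^{2} + 6 \sqrt{-5 - 5} + 7 \left(-5\right) - 5 \sqrt{-5 - 5}}\right) \left(-89\right) = \left(2 - \sqrt{25 + 6 \sqrt{-10} - 35 - 5 \sqrt{-10}}\right) \left(-89\right) = \left(2 - \sqrt{25 + 6 i \sqrt{10} - 35 - 5 i \sqrt{10}}\right) \left(-89\right) = \left(2 - \sqrt{-10 + i \sqrt{10}}\right) \left(-89\right) = -178 + 89 \sqrt{-10 + i \sqrt{10}}$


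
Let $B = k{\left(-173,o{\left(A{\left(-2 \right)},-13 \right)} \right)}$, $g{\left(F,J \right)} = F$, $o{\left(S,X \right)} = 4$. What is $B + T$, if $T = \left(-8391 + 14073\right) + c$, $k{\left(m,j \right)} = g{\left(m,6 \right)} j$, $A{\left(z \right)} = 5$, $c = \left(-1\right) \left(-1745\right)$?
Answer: $6735$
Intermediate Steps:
$c = 1745$
$k{\left(m,j \right)} = j m$ ($k{\left(m,j \right)} = m j = j m$)
$B = -692$ ($B = 4 \left(-173\right) = -692$)
$T = 7427$ ($T = \left(-8391 + 14073\right) + 1745 = 5682 + 1745 = 7427$)
$B + T = -692 + 7427 = 6735$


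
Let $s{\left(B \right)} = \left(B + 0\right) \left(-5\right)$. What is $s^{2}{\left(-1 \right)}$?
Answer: $25$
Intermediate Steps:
$s{\left(B \right)} = - 5 B$ ($s{\left(B \right)} = B \left(-5\right) = - 5 B$)
$s^{2}{\left(-1 \right)} = \left(\left(-5\right) \left(-1\right)\right)^{2} = 5^{2} = 25$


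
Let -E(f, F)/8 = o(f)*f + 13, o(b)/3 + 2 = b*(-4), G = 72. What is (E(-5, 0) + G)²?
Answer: 4528384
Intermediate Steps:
o(b) = -6 - 12*b (o(b) = -6 + 3*(b*(-4)) = -6 + 3*(-4*b) = -6 - 12*b)
E(f, F) = -104 - 8*f*(-6 - 12*f) (E(f, F) = -8*((-6 - 12*f)*f + 13) = -8*(f*(-6 - 12*f) + 13) = -8*(13 + f*(-6 - 12*f)) = -104 - 8*f*(-6 - 12*f))
(E(-5, 0) + G)² = ((-104 + 48*(-5) + 96*(-5)²) + 72)² = ((-104 - 240 + 96*25) + 72)² = ((-104 - 240 + 2400) + 72)² = (2056 + 72)² = 2128² = 4528384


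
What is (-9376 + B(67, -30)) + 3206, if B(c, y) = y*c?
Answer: -8180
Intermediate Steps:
B(c, y) = c*y
(-9376 + B(67, -30)) + 3206 = (-9376 + 67*(-30)) + 3206 = (-9376 - 2010) + 3206 = -11386 + 3206 = -8180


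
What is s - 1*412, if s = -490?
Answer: -902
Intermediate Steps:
s - 1*412 = -490 - 1*412 = -490 - 412 = -902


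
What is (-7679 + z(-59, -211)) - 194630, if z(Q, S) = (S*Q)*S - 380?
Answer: -2829428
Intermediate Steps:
z(Q, S) = -380 + Q*S**2 (z(Q, S) = (Q*S)*S - 380 = Q*S**2 - 380 = -380 + Q*S**2)
(-7679 + z(-59, -211)) - 194630 = (-7679 + (-380 - 59*(-211)**2)) - 194630 = (-7679 + (-380 - 59*44521)) - 194630 = (-7679 + (-380 - 2626739)) - 194630 = (-7679 - 2627119) - 194630 = -2634798 - 194630 = -2829428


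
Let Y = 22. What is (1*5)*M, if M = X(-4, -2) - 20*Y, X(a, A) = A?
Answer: -2210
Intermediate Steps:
M = -442 (M = -2 - 20*22 = -2 - 440 = -442)
(1*5)*M = (1*5)*(-442) = 5*(-442) = -2210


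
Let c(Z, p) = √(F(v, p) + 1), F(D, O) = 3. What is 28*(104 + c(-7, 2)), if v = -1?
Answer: 2968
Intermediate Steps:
c(Z, p) = 2 (c(Z, p) = √(3 + 1) = √4 = 2)
28*(104 + c(-7, 2)) = 28*(104 + 2) = 28*106 = 2968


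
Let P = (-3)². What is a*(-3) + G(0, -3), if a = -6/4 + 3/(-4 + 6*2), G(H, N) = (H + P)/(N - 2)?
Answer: 63/40 ≈ 1.5750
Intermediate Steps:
P = 9
G(H, N) = (9 + H)/(-2 + N) (G(H, N) = (H + 9)/(N - 2) = (9 + H)/(-2 + N))
a = -9/8 (a = -6*¼ + 3/(-4 + 12) = -3/2 + 3/8 = -9/8 ≈ -1.1250)
a*(-3) + G(0, -3) = -9/8*(-3) + (9 + 0)/(-2 - 3) = 27/8 + 9/(-5) = 27/8 - ⅕*9 = 27/8 - 9/5 = 63/40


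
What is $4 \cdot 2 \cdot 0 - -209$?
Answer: $209$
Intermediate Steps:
$4 \cdot 2 \cdot 0 - -209 = 8 \cdot 0 + 209 = 0 + 209 = 209$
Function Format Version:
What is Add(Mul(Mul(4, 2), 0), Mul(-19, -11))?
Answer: 209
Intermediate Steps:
Add(Mul(Mul(4, 2), 0), Mul(-19, -11)) = Add(Mul(8, 0), 209) = Add(0, 209) = 209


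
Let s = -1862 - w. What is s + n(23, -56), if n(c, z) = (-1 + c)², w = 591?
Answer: -1969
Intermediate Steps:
s = -2453 (s = -1862 - 1*591 = -1862 - 591 = -2453)
s + n(23, -56) = -2453 + (-1 + 23)² = -2453 + 22² = -2453 + 484 = -1969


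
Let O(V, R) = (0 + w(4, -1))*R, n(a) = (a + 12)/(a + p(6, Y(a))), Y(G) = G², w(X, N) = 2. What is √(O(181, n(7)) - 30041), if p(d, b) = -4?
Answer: I*√270255/3 ≈ 173.29*I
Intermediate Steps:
n(a) = (12 + a)/(-4 + a) (n(a) = (a + 12)/(a - 4) = (12 + a)/(-4 + a))
O(V, R) = 2*R (O(V, R) = (0 + 2)*R = 2*R)
√(O(181, n(7)) - 30041) = √(2*((12 + 7)/(-4 + 7)) - 30041) = √(2*(19/3) - 30041) = √(38/3 - 30041) = √(-90085/3) = I*√270255/3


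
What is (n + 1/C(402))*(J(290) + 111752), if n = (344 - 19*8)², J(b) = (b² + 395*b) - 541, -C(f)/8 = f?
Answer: 12245151345801/1072 ≈ 1.1423e+10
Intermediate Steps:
C(f) = -8*f
J(b) = -541 + b² + 395*b
n = 36864 (n = (344 - 152)² = 192² = 36864)
(n + 1/C(402))*(J(290) + 111752) = (36864 + 1/(-8*402))*((-541 + 290² + 395*290) + 111752) = (36864 + 1/(-3216))*((-541 + 84100 + 114550) + 111752) = (36864 - 1/3216)*(198109 + 111752) = (118554623/3216)*309861 = 12245151345801/1072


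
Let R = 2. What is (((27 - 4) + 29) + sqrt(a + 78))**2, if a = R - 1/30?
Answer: (1560 + sqrt(71970))**2/900 ≈ 3714.0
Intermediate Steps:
a = 59/30 (a = 2 - 1/30 = 59/30 ≈ 1.9667)
(((27 - 4) + 29) + sqrt(a + 78))**2 = (((27 - 4) + 29) + sqrt(59/30 + 78))**2 = ((23 + 29) + sqrt(2399/30))**2 = (52 + sqrt(71970)/30)**2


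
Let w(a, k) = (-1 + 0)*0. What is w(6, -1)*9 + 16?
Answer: 16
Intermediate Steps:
w(a, k) = 0 (w(a, k) = -1*0 = 0)
w(6, -1)*9 + 16 = 0*9 + 16 = 0 + 16 = 16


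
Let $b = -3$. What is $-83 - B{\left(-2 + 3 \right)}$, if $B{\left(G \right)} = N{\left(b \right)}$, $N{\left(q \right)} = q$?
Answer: $-80$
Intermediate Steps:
$B{\left(G \right)} = -3$
$-83 - B{\left(-2 + 3 \right)} = -83 - -3 = -83 + 3 = -80$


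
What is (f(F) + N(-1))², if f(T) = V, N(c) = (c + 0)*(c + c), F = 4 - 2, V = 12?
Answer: 196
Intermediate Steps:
F = 2 (F = 4 - 1*2 = 4 - 2 = 2)
N(c) = 2*c² (N(c) = c*(2*c) = 2*c²)
f(T) = 12
(f(F) + N(-1))² = (12 + 2*(-1)²)² = (12 + 2*1)² = (12 + 2)² = 14² = 196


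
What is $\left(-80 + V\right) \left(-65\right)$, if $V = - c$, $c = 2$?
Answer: $5330$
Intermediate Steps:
$V = -2$ ($V = \left(-1\right) 2 = -2$)
$\left(-80 + V\right) \left(-65\right) = \left(-80 - 2\right) \left(-65\right) = \left(-82\right) \left(-65\right) = 5330$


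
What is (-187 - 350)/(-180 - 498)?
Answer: 179/226 ≈ 0.79204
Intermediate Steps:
(-187 - 350)/(-180 - 498) = -537/(-678) = -537*(-1/678) = 179/226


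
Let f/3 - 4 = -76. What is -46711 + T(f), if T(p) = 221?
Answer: -46490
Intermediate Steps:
f = -216 (f = 12 + 3*(-76) = 12 - 228 = -216)
-46711 + T(f) = -46711 + 221 = -46490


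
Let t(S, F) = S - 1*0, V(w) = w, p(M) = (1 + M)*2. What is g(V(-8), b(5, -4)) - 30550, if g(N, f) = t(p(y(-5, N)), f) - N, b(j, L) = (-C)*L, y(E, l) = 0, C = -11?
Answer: -30540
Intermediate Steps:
p(M) = 2 + 2*M
t(S, F) = S (t(S, F) = S + 0 = S)
b(j, L) = 11*L (b(j, L) = (-1*(-11))*L = 11*L)
g(N, f) = 2 - N (g(N, f) = (2 + 2*0) - N = (2 + 0) - N = 2 - N)
g(V(-8), b(5, -4)) - 30550 = (2 - 1*(-8)) - 30550 = (2 + 8) - 30550 = 10 - 30550 = -30540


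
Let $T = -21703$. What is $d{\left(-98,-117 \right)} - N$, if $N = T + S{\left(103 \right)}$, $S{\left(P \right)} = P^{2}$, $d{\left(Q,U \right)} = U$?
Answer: $10977$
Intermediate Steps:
$N = -11094$ ($N = -21703 + 103^{2} = -21703 + 10609 = -11094$)
$d{\left(-98,-117 \right)} - N = -117 - -11094 = -117 + 11094 = 10977$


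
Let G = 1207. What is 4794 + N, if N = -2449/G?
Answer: 5783909/1207 ≈ 4792.0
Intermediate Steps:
N = -2449/1207 ≈ -2.0290
4794 + N = 4794 - 2449/1207 = 5783909/1207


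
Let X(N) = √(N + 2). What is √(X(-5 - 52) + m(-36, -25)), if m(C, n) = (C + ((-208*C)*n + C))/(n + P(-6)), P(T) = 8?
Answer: √(11016 + I*√55) ≈ 104.96 + 0.0353*I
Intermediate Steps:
X(N) = √(2 + N)
m(C, n) = (2*C - 208*C*n)/(8 + n) (m(C, n) = (C + ((-208*C)*n + C))/(n + 8) = (C + (-208*C*n + C))/(8 + n) = (C + (C - 208*C*n))/(8 + n) = (2*C - 208*C*n)/(8 + n))
√(X(-5 - 52) + m(-36, -25)) = √(√(2 + (-5 - 52)) + 2*(-36)*(1 - 104*(-25))/(8 - 25)) = √(√(2 - 57) + 2*(-36)*(1 + 2600)/(-17)) = √(√(-55) + 2*(-36)*(-1/17)*2601) = √(I*√55 + 11016) = √(11016 + I*√55)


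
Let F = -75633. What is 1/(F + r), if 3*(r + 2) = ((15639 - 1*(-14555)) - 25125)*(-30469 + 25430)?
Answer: -3/25769596 ≈ -1.1642e-7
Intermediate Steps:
r = -25542697/3 (r = -2 + (((15639 - 1*(-14555)) - 25125)*(-30469 + 25430))/3 = -2 + (((15639 + 14555) - 25125)*(-5039))/3 = -2 + ((30194 - 25125)*(-5039))/3 = -2 + (5069*(-5039))/3 = -2 + (⅓)*(-25542691) = -2 - 25542691/3 = -25542697/3 ≈ -8.5142e+6)
1/(F + r) = 1/(-75633 - 25542697/3) = 1/(-25769596/3) = -3/25769596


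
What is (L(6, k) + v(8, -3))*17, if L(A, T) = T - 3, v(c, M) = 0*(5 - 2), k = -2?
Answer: -85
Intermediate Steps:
v(c, M) = 0 (v(c, M) = 0*3 = 0)
L(A, T) = -3 + T
(L(6, k) + v(8, -3))*17 = ((-3 - 2) + 0)*17 = (-5 + 0)*17 = -5*17 = -85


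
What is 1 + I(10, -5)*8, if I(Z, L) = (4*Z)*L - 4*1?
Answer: -1631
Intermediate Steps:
I(Z, L) = -4 + 4*L*Z (I(Z, L) = 4*L*Z - 4 = -4 + 4*L*Z)
1 + I(10, -5)*8 = 1 + (-4 + 4*(-5)*10)*8 = 1 + (-4 - 200)*8 = 1 - 204*8 = 1 - 1632 = -1631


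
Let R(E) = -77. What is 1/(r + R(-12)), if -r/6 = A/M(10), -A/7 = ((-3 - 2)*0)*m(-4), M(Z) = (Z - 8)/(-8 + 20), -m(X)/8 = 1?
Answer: -1/77 ≈ -0.012987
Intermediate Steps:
m(X) = -8 (m(X) = -8*1 = -8)
M(Z) = -⅔ + Z/12 (M(Z) = (-8 + Z)/12 = (-8 + Z)*(1/12) = -⅔ + Z/12)
A = 0 (A = -7*(-3 - 2)*0*(-8) = -7*(-5*0)*(-8) = -0*(-8) = -7*0 = 0)
r = 0 (r = -0/(-⅔ + (1/12)*10) = -0/(-⅔ + ⅚) = -0/⅙ = -0*6 = -6*0 = 0)
1/(r + R(-12)) = 1/(0 - 77) = 1/(-77) = -1/77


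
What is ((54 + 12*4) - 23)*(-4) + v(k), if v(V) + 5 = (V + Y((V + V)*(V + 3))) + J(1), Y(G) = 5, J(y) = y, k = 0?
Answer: -315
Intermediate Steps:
v(V) = 1 + V (v(V) = -5 + ((V + 5) + 1) = -5 + ((5 + V) + 1) = -5 + (6 + V) = 1 + V)
((54 + 12*4) - 23)*(-4) + v(k) = ((54 + 12*4) - 23)*(-4) + (1 + 0) = ((54 + 48) - 23)*(-4) + 1 = (102 - 23)*(-4) + 1 = 79*(-4) + 1 = -316 + 1 = -315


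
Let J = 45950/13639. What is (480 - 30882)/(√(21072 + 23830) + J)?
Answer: 352838884150/154641904723 - 104730566723*√44902/154641904723 ≈ -141.23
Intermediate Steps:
J = 45950/13639 (J = 45950*(1/13639) = 45950/13639 ≈ 3.3690)
(480 - 30882)/(√(21072 + 23830) + J) = (480 - 30882)/(√(21072 + 23830) + 45950/13639) = -30402/(√44902 + 45950/13639) = -30402/(45950/13639 + √44902)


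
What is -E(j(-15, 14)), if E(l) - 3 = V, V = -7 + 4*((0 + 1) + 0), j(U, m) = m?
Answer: 0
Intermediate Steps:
V = -3 (V = -7 + 4*(1 + 0) = -7 + 4*1 = -7 + 4 = -3)
E(l) = 0 (E(l) = 3 - 3 = 0)
-E(j(-15, 14)) = -1*0 = 0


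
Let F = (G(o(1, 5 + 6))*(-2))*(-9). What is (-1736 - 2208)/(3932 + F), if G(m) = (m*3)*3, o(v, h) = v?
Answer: -1972/2047 ≈ -0.96336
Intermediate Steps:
G(m) = 9*m (G(m) = (3*m)*3 = 9*m)
F = 162 (F = ((9*1)*(-2))*(-9) = (9*(-2))*(-9) = -18*(-9) = 162)
(-1736 - 2208)/(3932 + F) = (-1736 - 2208)/(3932 + 162) = -3944/4094 = -3944*1/4094 = -1972/2047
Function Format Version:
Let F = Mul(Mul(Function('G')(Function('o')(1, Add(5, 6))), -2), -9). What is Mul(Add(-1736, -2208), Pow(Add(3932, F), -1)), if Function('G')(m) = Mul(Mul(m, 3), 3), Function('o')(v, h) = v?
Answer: Rational(-1972, 2047) ≈ -0.96336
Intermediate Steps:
Function('G')(m) = Mul(9, m) (Function('G')(m) = Mul(Mul(3, m), 3) = Mul(9, m))
F = 162 (F = Mul(Mul(Mul(9, 1), -2), -9) = Mul(Mul(9, -2), -9) = Mul(-18, -9) = 162)
Mul(Add(-1736, -2208), Pow(Add(3932, F), -1)) = Mul(Add(-1736, -2208), Pow(Add(3932, 162), -1)) = Mul(-3944, Pow(4094, -1)) = Mul(-3944, Rational(1, 4094)) = Rational(-1972, 2047)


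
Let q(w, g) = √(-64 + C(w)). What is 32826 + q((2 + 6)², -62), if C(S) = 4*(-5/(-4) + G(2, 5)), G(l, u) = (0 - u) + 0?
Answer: 32826 + I*√79 ≈ 32826.0 + 8.8882*I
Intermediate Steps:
G(l, u) = -u (G(l, u) = -u + 0 = -u)
C(S) = -15 (C(S) = 4*(-5/(-4) - 1*5) = 4*(-5*(-¼) - 5) = 4*(5/4 - 5) = 4*(-15/4) = -15)
q(w, g) = I*√79 (q(w, g) = √(-64 - 15) = √(-79) = I*√79)
32826 + q((2 + 6)², -62) = 32826 + I*√79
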